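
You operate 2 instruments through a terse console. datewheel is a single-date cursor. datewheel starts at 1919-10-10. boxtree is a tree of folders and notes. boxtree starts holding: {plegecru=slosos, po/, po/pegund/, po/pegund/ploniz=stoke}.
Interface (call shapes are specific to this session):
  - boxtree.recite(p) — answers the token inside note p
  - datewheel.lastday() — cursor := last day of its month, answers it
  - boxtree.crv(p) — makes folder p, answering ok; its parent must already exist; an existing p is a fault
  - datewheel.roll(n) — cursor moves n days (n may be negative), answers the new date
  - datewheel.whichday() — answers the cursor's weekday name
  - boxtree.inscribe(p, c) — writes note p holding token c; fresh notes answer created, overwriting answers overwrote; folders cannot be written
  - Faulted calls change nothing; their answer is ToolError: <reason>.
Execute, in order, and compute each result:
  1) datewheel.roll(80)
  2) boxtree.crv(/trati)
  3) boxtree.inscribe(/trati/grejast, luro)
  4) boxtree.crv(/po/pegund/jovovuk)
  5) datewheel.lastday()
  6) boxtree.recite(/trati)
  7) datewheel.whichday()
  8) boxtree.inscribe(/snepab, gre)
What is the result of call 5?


Step: datewheel.roll[n: 80]
Result: 1919-12-29
Step: boxtree.crv[p: /trati]
Result: ok
Step: boxtree.inscribe[p: /trati/grejast; c: luro]
Result: created
Step: boxtree.crv[p: /po/pegund/jovovuk]
Result: ok
Step: datewheel.lastday[]
Result: 1919-12-31
Step: boxtree.recite[p: /trati]
Result: ToolError: is a directory
Step: datewheel.whichday[]
Result: Wednesday
Step: boxtree.inscribe[p: /snepab; c: gre]
Result: created

Answer: 1919-12-31


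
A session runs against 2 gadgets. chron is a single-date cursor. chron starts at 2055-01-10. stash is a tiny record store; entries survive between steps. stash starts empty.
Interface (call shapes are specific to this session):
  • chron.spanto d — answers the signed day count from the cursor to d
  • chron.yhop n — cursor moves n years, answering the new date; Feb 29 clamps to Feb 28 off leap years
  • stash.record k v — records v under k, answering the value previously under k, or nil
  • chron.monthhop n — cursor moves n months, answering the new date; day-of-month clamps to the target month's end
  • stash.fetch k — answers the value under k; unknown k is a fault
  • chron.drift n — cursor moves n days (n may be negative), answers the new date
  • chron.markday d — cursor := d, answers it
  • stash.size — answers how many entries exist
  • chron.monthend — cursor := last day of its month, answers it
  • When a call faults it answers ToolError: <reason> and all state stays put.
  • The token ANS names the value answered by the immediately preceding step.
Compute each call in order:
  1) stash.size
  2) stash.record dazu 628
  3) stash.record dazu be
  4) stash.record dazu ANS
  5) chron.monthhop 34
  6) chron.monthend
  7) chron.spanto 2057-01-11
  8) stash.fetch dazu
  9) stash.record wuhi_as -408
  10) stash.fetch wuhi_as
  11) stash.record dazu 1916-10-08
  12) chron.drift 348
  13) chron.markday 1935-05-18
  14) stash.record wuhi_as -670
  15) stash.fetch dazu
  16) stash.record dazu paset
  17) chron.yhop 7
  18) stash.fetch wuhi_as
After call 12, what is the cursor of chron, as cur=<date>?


I invoke size, yielding 0.
Using record(k: dazu, v: 628), and get nil.
Then record(k: dazu, v: be), which returns 628.
Invoking record(k: dazu, v: ANS), and observe be.
I invoke monthhop(n: 34), → 2057-11-10.
Now I run monthend, and get 2057-11-30.
Using spanto(d: 2057-01-11), yielding -323.
I use fetch(k: dazu), and see 628.
I try record(k: wuhi_as, v: -408), and see nil.
I call fetch(k: wuhi_as), and see -408.
Next I call record(k: dazu, v: 1916-10-08), — result: 628.
I try drift(n: 348), → 2058-11-13.
I run markday(d: 1935-05-18), which returns 1935-05-18.
I use record(k: wuhi_as, v: -670), yielding -408.
I use fetch(k: dazu), and observe 1916-10-08.
Invoking record(k: dazu, v: paset), and observe 1916-10-08.
I invoke yhop(n: 7): 1942-05-18.
Invoking fetch(k: wuhi_as), which returns -670.

Answer: cur=2058-11-13


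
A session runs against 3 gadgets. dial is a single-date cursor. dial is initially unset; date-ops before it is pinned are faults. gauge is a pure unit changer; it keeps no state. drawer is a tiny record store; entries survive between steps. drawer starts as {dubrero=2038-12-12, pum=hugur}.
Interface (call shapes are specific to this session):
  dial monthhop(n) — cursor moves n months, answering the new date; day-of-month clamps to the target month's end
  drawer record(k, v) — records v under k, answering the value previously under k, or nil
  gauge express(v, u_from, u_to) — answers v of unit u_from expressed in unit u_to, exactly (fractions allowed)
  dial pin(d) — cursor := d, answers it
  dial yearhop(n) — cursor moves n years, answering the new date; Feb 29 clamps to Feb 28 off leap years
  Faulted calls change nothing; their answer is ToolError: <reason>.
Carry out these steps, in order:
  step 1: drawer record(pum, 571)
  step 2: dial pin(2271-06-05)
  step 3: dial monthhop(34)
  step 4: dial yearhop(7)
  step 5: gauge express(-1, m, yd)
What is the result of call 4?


Calling drawer record(k='pum', v='571'), — result: hugur.
Then dial pin(d='2271-06-05'), and get 2271-06-05.
Invoking dial monthhop(n='34'), giving 2274-04-05.
I call dial yearhop(n='7'), and observe 2281-04-05.
I use gauge express(v='-1', u_from='m', u_to='yd'): -1250/1143.

Answer: 2281-04-05


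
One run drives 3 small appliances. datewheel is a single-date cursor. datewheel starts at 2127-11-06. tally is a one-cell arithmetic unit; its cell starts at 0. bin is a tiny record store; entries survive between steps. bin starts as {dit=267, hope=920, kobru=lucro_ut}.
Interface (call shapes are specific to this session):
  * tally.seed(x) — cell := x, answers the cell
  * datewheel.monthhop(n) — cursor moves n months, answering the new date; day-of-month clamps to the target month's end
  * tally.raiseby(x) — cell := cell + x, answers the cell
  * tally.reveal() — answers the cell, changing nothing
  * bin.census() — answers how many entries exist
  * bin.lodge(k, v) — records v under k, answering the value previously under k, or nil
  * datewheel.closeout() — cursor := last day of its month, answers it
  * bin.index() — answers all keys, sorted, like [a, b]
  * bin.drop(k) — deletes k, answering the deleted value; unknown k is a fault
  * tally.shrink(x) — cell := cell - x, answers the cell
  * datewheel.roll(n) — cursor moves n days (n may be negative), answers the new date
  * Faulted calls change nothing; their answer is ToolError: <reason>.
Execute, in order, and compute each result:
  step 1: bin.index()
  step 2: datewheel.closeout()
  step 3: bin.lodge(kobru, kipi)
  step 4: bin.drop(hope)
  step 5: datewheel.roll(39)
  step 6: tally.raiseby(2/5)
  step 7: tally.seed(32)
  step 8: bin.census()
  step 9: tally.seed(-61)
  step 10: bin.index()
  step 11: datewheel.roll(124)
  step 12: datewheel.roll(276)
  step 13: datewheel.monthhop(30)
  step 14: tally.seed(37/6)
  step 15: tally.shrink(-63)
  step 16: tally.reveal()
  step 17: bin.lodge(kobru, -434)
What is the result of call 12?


Answer: 2129-02-11

Derivation:
;; 1. index() ~> [dit, hope, kobru]
;; 2. closeout() ~> 2127-11-30
;; 3. lodge(k→kobru, v→kipi) ~> lucro_ut
;; 4. drop(k→hope) ~> 920
;; 5. roll(n→39) ~> 2128-01-08
;; 6. raiseby(x→2/5) ~> 2/5
;; 7. seed(x→32) ~> 32
;; 8. census() ~> 2
;; 9. seed(x→-61) ~> -61
;; 10. index() ~> [dit, kobru]
;; 11. roll(n→124) ~> 2128-05-11
;; 12. roll(n→276) ~> 2129-02-11
;; 13. monthhop(n→30) ~> 2131-08-11
;; 14. seed(x→37/6) ~> 37/6
;; 15. shrink(x→-63) ~> 415/6
;; 16. reveal() ~> 415/6
;; 17. lodge(k→kobru, v→-434) ~> kipi


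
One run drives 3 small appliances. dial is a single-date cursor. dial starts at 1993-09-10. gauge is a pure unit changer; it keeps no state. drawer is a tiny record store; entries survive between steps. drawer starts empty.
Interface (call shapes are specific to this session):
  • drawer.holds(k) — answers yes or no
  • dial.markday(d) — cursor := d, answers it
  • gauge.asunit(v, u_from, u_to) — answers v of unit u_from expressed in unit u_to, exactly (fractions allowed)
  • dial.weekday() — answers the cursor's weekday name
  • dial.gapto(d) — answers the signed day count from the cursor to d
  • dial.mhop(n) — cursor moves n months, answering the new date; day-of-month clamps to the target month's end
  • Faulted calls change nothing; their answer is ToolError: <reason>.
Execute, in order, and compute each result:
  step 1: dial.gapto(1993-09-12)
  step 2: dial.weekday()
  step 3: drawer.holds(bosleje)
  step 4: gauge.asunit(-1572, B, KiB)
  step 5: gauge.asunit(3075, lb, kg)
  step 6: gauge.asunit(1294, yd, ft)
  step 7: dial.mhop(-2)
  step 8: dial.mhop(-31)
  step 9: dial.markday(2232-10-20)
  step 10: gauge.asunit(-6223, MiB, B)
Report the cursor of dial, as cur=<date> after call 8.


Answer: cur=1990-12-10

Derivation:
Using dial.gapto on d=1993-09-12: 2.
I use dial.weekday, giving Friday.
Then drawer.holds on k=bosleje, → no.
Then gauge.asunit on v=-1572, u_from=B, u_to=KiB, giving -393/256.
Then gauge.asunit on v=3075, u_from=lb, u_to=kg, — result: 5579186151/4000000.
Next I call gauge.asunit on v=1294, u_from=yd, u_to=ft, and see 3882.
I use dial.mhop on n=-2: 1993-07-10.
Using dial.mhop on n=-31: 1990-12-10.
Invoking dial.markday on d=2232-10-20, yielding 2232-10-20.
Now I run gauge.asunit on v=-6223, u_from=MiB, u_to=B, and observe -6525288448.


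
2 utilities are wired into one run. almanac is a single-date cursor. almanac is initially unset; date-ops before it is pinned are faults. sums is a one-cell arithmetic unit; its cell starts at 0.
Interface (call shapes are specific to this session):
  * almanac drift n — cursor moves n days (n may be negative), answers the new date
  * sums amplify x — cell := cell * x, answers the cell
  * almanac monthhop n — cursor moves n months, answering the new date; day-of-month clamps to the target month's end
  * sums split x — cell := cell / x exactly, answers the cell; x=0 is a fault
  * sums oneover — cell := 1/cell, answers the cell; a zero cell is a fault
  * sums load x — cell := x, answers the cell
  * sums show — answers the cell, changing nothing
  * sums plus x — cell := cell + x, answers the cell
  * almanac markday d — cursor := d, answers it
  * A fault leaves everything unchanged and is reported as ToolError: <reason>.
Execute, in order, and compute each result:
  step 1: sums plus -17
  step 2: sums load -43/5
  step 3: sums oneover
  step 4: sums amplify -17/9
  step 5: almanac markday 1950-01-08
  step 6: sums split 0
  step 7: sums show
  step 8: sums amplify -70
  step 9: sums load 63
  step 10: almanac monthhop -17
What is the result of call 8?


Answer: -5950/387

Derivation:
>>> sums plus x='-17'
[out] -17
>>> sums load x='-43/5'
[out] -43/5
>>> sums oneover
[out] -5/43
>>> sums amplify x='-17/9'
[out] 85/387
>>> almanac markday d='1950-01-08'
[out] 1950-01-08
>>> sums split x='0'
[out] ToolError: division by zero
>>> sums show
[out] 85/387
>>> sums amplify x='-70'
[out] -5950/387
>>> sums load x='63'
[out] 63
>>> almanac monthhop n='-17'
[out] 1948-08-08


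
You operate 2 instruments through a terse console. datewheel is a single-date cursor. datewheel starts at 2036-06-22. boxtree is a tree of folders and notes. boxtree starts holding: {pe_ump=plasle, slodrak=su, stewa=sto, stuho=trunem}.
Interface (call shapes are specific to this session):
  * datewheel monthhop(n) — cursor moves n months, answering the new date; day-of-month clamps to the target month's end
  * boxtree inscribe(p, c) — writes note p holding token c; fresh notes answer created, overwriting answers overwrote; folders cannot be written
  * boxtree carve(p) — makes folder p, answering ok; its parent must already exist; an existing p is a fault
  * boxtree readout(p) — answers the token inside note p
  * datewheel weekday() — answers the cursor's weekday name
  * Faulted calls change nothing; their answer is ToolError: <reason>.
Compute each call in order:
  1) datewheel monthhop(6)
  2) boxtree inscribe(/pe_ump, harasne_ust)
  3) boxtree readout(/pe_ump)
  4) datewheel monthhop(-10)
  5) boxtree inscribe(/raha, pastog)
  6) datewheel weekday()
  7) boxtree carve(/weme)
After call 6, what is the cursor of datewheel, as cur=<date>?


Answer: cur=2036-02-22

Derivation:
Do: datewheel monthhop[n=6]
See: 2036-12-22
Do: boxtree inscribe[p=/pe_ump; c=harasne_ust]
See: overwrote
Do: boxtree readout[p=/pe_ump]
See: harasne_ust
Do: datewheel monthhop[n=-10]
See: 2036-02-22
Do: boxtree inscribe[p=/raha; c=pastog]
See: created
Do: datewheel weekday[]
See: Friday
Do: boxtree carve[p=/weme]
See: ok


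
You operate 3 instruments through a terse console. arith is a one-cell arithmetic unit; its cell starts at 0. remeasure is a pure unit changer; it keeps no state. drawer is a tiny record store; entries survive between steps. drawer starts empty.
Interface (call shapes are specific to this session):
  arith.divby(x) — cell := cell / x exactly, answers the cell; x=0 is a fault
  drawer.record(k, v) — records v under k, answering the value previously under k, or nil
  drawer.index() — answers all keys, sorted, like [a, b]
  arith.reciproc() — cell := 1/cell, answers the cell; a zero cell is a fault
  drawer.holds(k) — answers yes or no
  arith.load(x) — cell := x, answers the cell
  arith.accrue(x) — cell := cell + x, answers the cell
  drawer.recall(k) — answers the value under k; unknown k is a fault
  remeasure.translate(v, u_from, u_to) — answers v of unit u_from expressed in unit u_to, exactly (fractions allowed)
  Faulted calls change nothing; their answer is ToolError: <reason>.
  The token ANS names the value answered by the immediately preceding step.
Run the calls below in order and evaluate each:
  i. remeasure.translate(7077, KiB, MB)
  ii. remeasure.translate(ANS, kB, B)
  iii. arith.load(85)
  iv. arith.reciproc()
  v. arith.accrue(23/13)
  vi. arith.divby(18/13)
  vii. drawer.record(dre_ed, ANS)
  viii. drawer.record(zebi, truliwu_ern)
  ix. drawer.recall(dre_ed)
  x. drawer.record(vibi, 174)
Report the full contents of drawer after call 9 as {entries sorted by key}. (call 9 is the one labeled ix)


-- 1. translate(v=7077, u_from=KiB, u_to=MB) -> 113232/15625
-- 2. translate(v=ANS, u_from=kB, u_to=B) -> 905856/125
-- 3. load(x=85) -> 85
-- 4. reciproc() -> 1/85
-- 5. accrue(x=23/13) -> 1968/1105
-- 6. divby(x=18/13) -> 328/255
-- 7. record(k=dre_ed, v=ANS) -> nil
-- 8. record(k=zebi, v=truliwu_ern) -> nil
-- 9. recall(k=dre_ed) -> 328/255
-- 10. record(k=vibi, v=174) -> nil

Answer: {dre_ed=328/255, zebi=truliwu_ern}


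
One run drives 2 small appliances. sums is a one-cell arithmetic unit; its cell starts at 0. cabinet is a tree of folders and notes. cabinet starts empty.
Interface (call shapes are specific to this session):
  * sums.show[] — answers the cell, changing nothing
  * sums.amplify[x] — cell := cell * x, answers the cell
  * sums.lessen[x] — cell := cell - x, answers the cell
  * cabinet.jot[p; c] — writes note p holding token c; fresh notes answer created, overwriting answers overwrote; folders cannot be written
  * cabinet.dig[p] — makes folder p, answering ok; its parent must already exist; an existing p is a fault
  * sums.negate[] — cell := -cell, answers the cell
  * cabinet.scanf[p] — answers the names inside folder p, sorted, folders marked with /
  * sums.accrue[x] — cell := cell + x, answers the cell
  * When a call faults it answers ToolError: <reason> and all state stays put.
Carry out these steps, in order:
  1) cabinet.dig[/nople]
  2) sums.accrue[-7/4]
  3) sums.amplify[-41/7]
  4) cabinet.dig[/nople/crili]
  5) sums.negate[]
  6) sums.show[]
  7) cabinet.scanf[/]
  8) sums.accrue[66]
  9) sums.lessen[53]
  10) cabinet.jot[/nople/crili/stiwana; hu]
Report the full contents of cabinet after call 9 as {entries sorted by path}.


% cabinet.dig p=/nople
[out] ok
% sums.accrue x=-7/4
[out] -7/4
% sums.amplify x=-41/7
[out] 41/4
% cabinet.dig p=/nople/crili
[out] ok
% sums.negate
[out] -41/4
% sums.show
[out] -41/4
% cabinet.scanf p=/
[out] [nople/]
% sums.accrue x=66
[out] 223/4
% sums.lessen x=53
[out] 11/4
% cabinet.jot p=/nople/crili/stiwana c=hu
[out] created

Answer: {nople/, nople/crili/}


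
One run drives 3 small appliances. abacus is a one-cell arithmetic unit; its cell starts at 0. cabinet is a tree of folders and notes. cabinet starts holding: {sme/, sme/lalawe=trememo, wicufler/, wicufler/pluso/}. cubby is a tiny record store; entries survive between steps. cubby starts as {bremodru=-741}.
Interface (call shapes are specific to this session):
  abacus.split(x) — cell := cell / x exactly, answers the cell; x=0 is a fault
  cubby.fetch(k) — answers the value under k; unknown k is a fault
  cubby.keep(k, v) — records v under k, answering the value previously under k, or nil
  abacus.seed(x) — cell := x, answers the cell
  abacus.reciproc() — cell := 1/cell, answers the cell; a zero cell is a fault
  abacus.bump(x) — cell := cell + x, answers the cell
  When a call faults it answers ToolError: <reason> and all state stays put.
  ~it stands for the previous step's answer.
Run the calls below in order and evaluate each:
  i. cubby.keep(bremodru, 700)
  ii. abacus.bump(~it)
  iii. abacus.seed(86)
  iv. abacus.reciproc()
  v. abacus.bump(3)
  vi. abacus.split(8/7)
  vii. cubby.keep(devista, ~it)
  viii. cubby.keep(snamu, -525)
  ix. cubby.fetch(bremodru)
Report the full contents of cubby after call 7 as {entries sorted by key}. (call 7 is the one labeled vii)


Answer: {bremodru=700, devista=1813/688}

Derivation:
Using cubby.keep on bremodru, 700, and observe -741.
I run abacus.bump on ~it: -741.
I use abacus.seed on 86, and see 86.
I try abacus.reciproc, and see 1/86.
Using abacus.bump on 3, and get 259/86.
I invoke abacus.split on 8/7, yielding 1813/688.
I invoke cubby.keep on devista, ~it, giving nil.
Invoking cubby.keep on snamu, -525, and see nil.
I call cubby.fetch on bremodru, and get 700.


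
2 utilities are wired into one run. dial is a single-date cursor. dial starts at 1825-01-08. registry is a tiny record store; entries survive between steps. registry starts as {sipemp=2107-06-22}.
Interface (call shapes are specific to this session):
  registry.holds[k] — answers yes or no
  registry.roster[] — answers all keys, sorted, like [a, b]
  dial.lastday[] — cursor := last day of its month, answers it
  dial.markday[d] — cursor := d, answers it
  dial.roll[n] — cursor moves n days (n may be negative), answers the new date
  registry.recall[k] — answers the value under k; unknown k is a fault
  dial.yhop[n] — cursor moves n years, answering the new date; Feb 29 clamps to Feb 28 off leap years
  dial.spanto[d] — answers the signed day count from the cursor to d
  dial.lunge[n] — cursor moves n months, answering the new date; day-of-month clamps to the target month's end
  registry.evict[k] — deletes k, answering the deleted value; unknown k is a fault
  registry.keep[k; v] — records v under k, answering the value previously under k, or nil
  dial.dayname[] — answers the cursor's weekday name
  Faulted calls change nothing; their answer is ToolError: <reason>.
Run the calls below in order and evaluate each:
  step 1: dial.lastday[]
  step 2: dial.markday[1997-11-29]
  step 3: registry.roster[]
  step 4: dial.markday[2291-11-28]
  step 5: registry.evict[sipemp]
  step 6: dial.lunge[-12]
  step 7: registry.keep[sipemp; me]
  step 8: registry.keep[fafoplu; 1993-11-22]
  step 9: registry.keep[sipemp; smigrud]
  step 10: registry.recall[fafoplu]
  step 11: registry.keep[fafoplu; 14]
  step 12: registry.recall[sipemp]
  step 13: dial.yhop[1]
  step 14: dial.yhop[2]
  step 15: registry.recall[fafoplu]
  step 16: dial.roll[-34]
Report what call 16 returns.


Answer: 2293-10-25

Derivation:
-- 1. dial.lastday() : 1825-01-31
-- 2. dial.markday(d: 1997-11-29) : 1997-11-29
-- 3. registry.roster() : [sipemp]
-- 4. dial.markday(d: 2291-11-28) : 2291-11-28
-- 5. registry.evict(k: sipemp) : 2107-06-22
-- 6. dial.lunge(n: -12) : 2290-11-28
-- 7. registry.keep(k: sipemp, v: me) : nil
-- 8. registry.keep(k: fafoplu, v: 1993-11-22) : nil
-- 9. registry.keep(k: sipemp, v: smigrud) : me
-- 10. registry.recall(k: fafoplu) : 1993-11-22
-- 11. registry.keep(k: fafoplu, v: 14) : 1993-11-22
-- 12. registry.recall(k: sipemp) : smigrud
-- 13. dial.yhop(n: 1) : 2291-11-28
-- 14. dial.yhop(n: 2) : 2293-11-28
-- 15. registry.recall(k: fafoplu) : 14
-- 16. dial.roll(n: -34) : 2293-10-25


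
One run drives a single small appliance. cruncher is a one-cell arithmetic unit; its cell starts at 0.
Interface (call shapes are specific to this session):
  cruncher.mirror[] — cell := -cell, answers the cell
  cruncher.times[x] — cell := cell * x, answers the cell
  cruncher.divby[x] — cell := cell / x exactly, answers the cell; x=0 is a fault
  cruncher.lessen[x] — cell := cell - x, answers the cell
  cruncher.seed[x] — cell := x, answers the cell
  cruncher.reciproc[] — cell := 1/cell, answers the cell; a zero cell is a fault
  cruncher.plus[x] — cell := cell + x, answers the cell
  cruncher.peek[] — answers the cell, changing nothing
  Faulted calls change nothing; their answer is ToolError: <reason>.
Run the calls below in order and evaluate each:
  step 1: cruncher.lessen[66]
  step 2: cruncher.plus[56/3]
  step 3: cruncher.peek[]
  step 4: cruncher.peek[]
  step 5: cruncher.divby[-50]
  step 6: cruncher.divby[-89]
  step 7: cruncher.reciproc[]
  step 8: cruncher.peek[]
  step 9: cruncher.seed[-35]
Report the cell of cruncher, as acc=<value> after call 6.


! 1. lessen(x→66) : -66
! 2. plus(x→56/3) : -142/3
! 3. peek() : -142/3
! 4. peek() : -142/3
! 5. divby(x→-50) : 71/75
! 6. divby(x→-89) : -71/6675
! 7. reciproc() : -6675/71
! 8. peek() : -6675/71
! 9. seed(x→-35) : -35

Answer: acc=-71/6675


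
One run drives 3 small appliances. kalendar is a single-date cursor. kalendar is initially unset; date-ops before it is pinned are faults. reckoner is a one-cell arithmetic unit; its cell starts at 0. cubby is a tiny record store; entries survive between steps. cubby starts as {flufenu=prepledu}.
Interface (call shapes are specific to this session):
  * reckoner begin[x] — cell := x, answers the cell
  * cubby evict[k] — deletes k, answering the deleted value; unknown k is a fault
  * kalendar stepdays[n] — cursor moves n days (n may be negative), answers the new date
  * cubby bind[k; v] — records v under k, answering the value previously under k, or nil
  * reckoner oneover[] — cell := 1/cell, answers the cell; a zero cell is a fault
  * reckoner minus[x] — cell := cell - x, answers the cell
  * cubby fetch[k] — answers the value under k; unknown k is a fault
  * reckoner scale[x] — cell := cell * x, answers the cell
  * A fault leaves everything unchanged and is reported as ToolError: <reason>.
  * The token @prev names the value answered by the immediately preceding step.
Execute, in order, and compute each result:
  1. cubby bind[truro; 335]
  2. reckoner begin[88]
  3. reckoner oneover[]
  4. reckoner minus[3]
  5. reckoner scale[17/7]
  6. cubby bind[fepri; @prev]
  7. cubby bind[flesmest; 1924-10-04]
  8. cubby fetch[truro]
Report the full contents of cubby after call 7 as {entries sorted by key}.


Answer: {fepri=-4471/616, flesmest=1924-10-04, flufenu=prepledu, truro=335}

Derivation:
·→ cubby bind(k=truro, v=335)
·← nil
·→ reckoner begin(x=88)
·← 88
·→ reckoner oneover()
·← 1/88
·→ reckoner minus(x=3)
·← -263/88
·→ reckoner scale(x=17/7)
·← -4471/616
·→ cubby bind(k=fepri, v=@prev)
·← nil
·→ cubby bind(k=flesmest, v=1924-10-04)
·← nil
·→ cubby fetch(k=truro)
·← 335


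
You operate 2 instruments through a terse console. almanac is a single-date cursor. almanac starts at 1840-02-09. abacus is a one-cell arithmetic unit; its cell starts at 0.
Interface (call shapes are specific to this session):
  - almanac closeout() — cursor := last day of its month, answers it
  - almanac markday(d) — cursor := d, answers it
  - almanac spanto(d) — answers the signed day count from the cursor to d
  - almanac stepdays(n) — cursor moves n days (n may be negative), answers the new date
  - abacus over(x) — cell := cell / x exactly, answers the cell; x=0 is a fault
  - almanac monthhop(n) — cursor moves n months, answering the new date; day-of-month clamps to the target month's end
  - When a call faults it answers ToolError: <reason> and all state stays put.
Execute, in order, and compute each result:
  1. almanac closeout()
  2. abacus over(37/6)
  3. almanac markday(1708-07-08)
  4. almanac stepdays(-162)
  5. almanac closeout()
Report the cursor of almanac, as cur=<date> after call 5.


Answer: cur=1708-01-31

Derivation:
→ almanac closeout()
← 1840-02-29
→ abacus over(37/6)
← 0
→ almanac markday(1708-07-08)
← 1708-07-08
→ almanac stepdays(-162)
← 1708-01-28
→ almanac closeout()
← 1708-01-31


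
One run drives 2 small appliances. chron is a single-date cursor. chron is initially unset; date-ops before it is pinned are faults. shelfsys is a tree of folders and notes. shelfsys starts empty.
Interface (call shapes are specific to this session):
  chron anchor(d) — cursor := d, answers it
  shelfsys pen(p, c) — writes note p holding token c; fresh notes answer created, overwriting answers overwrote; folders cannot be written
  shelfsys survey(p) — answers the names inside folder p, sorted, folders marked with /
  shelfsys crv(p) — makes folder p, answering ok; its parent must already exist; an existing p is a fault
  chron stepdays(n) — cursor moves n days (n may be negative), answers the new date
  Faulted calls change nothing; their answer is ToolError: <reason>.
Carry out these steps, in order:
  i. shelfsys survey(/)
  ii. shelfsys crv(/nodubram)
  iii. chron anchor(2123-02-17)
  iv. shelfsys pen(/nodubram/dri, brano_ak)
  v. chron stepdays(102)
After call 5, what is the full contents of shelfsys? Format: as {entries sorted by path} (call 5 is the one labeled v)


Act: shelfsys survey[p: /]
Obs: []
Act: shelfsys crv[p: /nodubram]
Obs: ok
Act: chron anchor[d: 2123-02-17]
Obs: 2123-02-17
Act: shelfsys pen[p: /nodubram/dri; c: brano_ak]
Obs: created
Act: chron stepdays[n: 102]
Obs: 2123-05-30

Answer: {nodubram/, nodubram/dri=brano_ak}


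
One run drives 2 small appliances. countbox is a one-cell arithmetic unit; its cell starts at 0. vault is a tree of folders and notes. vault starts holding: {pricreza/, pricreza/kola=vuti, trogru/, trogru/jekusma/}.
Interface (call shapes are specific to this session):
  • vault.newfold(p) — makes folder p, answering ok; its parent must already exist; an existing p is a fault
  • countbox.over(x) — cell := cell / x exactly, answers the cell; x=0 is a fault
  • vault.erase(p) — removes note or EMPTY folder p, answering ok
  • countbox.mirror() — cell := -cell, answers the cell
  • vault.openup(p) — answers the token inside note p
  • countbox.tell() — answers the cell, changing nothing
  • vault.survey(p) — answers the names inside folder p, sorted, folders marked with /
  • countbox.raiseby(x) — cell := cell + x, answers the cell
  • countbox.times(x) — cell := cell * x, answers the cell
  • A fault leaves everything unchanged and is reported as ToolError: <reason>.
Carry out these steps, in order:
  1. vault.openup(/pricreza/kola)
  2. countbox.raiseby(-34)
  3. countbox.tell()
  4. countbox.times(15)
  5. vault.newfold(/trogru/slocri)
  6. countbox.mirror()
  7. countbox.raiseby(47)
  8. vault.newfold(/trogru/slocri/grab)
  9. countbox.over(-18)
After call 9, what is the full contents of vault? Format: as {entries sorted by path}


Answer: {pricreza/, pricreza/kola=vuti, trogru/, trogru/jekusma/, trogru/slocri/, trogru/slocri/grab/}

Derivation:
I call openup(p='/pricreza/kola'), and see vuti.
I use raiseby(x='-34'), giving -34.
Using tell, — result: -34.
I use times(x='15'): -510.
I invoke newfold(p='/trogru/slocri'), yielding ok.
Using mirror(), giving 510.
Next I call raiseby(x='47'), and observe 557.
I call newfold(p='/trogru/slocri/grab'), yielding ok.
Then over(x='-18'), and see -557/18.


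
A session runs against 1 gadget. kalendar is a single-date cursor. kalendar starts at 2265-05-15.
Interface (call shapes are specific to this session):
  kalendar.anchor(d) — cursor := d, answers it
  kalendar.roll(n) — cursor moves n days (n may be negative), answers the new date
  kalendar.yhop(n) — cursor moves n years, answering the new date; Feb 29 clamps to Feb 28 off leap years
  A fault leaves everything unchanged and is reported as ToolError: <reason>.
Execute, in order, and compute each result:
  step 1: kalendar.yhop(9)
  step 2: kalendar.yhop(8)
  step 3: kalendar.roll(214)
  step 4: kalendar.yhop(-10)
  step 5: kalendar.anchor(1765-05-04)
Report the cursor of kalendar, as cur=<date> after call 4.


Answer: cur=2272-12-15

Derivation:
Act: yhop[9]
Obs: 2274-05-15
Act: yhop[8]
Obs: 2282-05-15
Act: roll[214]
Obs: 2282-12-15
Act: yhop[-10]
Obs: 2272-12-15
Act: anchor[1765-05-04]
Obs: 1765-05-04


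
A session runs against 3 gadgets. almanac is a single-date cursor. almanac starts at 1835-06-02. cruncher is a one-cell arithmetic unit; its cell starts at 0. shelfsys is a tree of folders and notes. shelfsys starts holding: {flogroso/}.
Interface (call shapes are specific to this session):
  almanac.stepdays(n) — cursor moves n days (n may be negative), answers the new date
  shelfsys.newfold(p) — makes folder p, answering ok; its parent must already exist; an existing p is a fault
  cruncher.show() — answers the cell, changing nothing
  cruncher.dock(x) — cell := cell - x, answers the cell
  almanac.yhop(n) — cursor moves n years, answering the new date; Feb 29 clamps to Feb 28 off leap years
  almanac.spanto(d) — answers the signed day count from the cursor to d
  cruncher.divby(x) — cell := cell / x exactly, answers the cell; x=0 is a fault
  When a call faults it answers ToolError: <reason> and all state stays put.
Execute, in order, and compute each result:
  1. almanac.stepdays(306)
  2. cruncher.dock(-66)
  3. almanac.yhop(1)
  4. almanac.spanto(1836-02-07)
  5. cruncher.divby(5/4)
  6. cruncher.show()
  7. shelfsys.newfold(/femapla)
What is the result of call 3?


Do: almanac.stepdays[n=306]
See: 1836-04-03
Do: cruncher.dock[x=-66]
See: 66
Do: almanac.yhop[n=1]
See: 1837-04-03
Do: almanac.spanto[d=1836-02-07]
See: -421
Do: cruncher.divby[x=5/4]
See: 264/5
Do: cruncher.show[]
See: 264/5
Do: shelfsys.newfold[p=/femapla]
See: ok

Answer: 1837-04-03


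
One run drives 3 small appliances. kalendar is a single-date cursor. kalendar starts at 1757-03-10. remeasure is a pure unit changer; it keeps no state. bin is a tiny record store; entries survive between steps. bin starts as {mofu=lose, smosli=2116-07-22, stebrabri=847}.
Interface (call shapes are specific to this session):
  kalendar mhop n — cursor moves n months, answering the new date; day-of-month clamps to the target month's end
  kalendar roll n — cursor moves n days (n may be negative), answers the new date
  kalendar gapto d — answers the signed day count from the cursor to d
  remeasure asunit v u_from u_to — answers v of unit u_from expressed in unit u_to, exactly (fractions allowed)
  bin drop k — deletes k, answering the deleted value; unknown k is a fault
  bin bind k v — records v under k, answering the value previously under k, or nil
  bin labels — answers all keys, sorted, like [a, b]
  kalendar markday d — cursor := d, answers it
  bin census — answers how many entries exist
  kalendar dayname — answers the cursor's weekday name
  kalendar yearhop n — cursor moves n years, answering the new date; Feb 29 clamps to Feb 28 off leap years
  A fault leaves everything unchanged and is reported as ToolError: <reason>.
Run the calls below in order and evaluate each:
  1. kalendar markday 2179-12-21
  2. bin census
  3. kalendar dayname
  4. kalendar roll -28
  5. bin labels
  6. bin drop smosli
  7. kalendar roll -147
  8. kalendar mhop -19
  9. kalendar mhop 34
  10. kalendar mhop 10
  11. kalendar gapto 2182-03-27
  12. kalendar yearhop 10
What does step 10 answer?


Answer: 2181-07-29

Derivation:
Do: kalendar markday[d: 2179-12-21]
See: 2179-12-21
Do: bin census[]
See: 3
Do: kalendar dayname[]
See: Tuesday
Do: kalendar roll[n: -28]
See: 2179-11-23
Do: bin labels[]
See: [mofu, smosli, stebrabri]
Do: bin drop[k: smosli]
See: 2116-07-22
Do: kalendar roll[n: -147]
See: 2179-06-29
Do: kalendar mhop[n: -19]
See: 2177-11-29
Do: kalendar mhop[n: 34]
See: 2180-09-29
Do: kalendar mhop[n: 10]
See: 2181-07-29
Do: kalendar gapto[d: 2182-03-27]
See: 241
Do: kalendar yearhop[n: 10]
See: 2191-07-29


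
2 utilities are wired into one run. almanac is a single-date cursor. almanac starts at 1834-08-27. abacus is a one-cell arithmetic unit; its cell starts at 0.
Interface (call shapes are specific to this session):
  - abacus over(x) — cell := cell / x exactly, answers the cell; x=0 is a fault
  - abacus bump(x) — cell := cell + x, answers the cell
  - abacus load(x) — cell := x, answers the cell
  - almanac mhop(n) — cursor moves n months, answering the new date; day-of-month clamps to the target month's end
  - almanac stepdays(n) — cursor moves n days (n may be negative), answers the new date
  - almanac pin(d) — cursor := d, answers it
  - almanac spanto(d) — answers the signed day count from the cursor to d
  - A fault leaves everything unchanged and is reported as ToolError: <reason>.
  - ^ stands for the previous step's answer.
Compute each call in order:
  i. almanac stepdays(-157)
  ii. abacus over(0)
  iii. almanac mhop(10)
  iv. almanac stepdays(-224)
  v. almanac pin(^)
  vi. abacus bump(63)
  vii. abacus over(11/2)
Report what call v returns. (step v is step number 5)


CALL almanac stepdays[n=-157]
RET  1834-03-23
CALL abacus over[x=0]
RET  ToolError: division by zero
CALL almanac mhop[n=10]
RET  1835-01-23
CALL almanac stepdays[n=-224]
RET  1834-06-13
CALL almanac pin[d=^]
RET  1834-06-13
CALL abacus bump[x=63]
RET  63
CALL abacus over[x=11/2]
RET  126/11

Answer: 1834-06-13


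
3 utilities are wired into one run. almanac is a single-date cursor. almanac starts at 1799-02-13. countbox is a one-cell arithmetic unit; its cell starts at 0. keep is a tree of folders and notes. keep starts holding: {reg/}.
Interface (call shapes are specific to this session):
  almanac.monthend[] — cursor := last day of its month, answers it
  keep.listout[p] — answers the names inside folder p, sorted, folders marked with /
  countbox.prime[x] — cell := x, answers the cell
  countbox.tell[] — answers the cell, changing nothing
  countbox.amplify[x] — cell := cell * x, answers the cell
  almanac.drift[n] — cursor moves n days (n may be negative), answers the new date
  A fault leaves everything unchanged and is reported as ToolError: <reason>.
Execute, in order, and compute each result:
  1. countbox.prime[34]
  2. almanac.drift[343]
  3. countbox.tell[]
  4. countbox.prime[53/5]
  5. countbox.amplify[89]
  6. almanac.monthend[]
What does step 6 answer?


-> prime(x=34)
<- 34
-> drift(n=343)
<- 1800-01-22
-> tell()
<- 34
-> prime(x=53/5)
<- 53/5
-> amplify(x=89)
<- 4717/5
-> monthend()
<- 1800-01-31

Answer: 1800-01-31


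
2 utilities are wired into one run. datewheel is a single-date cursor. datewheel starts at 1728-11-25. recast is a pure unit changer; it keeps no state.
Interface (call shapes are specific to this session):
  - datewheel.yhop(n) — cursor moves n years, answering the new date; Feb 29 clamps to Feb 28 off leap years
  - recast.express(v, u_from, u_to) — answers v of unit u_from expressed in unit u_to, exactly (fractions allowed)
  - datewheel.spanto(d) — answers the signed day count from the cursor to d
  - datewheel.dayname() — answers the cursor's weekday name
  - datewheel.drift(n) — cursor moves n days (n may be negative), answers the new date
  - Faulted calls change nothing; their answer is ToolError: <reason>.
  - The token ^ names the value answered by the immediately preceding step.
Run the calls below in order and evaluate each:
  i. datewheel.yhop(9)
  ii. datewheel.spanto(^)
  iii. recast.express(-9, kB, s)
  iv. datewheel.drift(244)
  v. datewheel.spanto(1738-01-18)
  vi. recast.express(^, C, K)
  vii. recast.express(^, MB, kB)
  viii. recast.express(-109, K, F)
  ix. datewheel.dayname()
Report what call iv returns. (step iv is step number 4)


-> datewheel.yhop(n: 9)
<- 1737-11-25
-> datewheel.spanto(d: ^)
<- 0
-> recast.express(v: -9, u_from: kB, u_to: s)
<- ToolError: incompatible units
-> datewheel.drift(n: 244)
<- 1738-07-27
-> datewheel.spanto(d: 1738-01-18)
<- -190
-> recast.express(v: ^, u_from: C, u_to: K)
<- 1663/20
-> recast.express(v: ^, u_from: MB, u_to: kB)
<- 83150
-> recast.express(v: -109, u_from: K, u_to: F)
<- -65587/100
-> datewheel.dayname()
<- Sunday

Answer: 1738-07-27


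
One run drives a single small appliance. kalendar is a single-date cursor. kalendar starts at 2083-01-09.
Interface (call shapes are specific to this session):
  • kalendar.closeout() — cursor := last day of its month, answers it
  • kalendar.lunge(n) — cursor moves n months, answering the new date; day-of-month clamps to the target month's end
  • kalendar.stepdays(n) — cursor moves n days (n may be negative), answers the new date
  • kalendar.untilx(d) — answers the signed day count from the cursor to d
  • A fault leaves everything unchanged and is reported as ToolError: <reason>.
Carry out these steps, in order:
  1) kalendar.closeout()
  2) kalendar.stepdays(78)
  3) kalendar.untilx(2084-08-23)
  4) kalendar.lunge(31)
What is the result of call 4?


;; 1. kalendar.closeout() == 2083-01-31
;; 2. kalendar.stepdays(78) == 2083-04-19
;; 3. kalendar.untilx(2084-08-23) == 492
;; 4. kalendar.lunge(31) == 2085-11-19

Answer: 2085-11-19


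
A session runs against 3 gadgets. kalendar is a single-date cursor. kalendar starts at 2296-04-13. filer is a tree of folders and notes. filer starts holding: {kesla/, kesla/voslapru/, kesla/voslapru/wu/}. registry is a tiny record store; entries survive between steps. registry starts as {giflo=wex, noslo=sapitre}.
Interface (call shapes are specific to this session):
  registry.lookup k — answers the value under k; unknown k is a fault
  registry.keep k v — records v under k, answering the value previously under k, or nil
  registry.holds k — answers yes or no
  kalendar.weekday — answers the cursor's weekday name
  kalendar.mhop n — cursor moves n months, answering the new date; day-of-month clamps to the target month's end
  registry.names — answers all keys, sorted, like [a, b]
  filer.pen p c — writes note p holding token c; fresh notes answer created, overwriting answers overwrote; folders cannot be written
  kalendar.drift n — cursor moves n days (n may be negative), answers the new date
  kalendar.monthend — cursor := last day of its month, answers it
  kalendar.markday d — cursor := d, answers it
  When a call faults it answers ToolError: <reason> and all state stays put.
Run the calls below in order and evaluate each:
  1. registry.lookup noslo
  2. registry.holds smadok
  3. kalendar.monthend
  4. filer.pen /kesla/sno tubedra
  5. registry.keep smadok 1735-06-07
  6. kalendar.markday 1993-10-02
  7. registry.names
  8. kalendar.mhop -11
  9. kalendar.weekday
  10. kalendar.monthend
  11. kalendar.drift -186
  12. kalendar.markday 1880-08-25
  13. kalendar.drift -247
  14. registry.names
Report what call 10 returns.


$ registry.lookup noslo
[out] sapitre
$ registry.holds smadok
[out] no
$ kalendar.monthend
[out] 2296-04-30
$ filer.pen /kesla/sno tubedra
[out] created
$ registry.keep smadok 1735-06-07
[out] nil
$ kalendar.markday 1993-10-02
[out] 1993-10-02
$ registry.names
[out] [giflo, noslo, smadok]
$ kalendar.mhop -11
[out] 1992-11-02
$ kalendar.weekday
[out] Monday
$ kalendar.monthend
[out] 1992-11-30
$ kalendar.drift -186
[out] 1992-05-28
$ kalendar.markday 1880-08-25
[out] 1880-08-25
$ kalendar.drift -247
[out] 1879-12-22
$ registry.names
[out] [giflo, noslo, smadok]

Answer: 1992-11-30
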